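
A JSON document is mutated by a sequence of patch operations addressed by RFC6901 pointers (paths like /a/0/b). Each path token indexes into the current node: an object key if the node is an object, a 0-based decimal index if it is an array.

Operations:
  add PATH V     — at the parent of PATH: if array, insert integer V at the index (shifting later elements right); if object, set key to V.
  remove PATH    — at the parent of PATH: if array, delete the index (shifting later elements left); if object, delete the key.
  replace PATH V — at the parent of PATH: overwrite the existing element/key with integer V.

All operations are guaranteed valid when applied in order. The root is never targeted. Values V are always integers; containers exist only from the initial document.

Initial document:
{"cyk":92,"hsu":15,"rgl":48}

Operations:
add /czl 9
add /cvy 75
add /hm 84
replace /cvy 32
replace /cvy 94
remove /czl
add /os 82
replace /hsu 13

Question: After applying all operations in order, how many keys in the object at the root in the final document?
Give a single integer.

After op 1 (add /czl 9): {"cyk":92,"czl":9,"hsu":15,"rgl":48}
After op 2 (add /cvy 75): {"cvy":75,"cyk":92,"czl":9,"hsu":15,"rgl":48}
After op 3 (add /hm 84): {"cvy":75,"cyk":92,"czl":9,"hm":84,"hsu":15,"rgl":48}
After op 4 (replace /cvy 32): {"cvy":32,"cyk":92,"czl":9,"hm":84,"hsu":15,"rgl":48}
After op 5 (replace /cvy 94): {"cvy":94,"cyk":92,"czl":9,"hm":84,"hsu":15,"rgl":48}
After op 6 (remove /czl): {"cvy":94,"cyk":92,"hm":84,"hsu":15,"rgl":48}
After op 7 (add /os 82): {"cvy":94,"cyk":92,"hm":84,"hsu":15,"os":82,"rgl":48}
After op 8 (replace /hsu 13): {"cvy":94,"cyk":92,"hm":84,"hsu":13,"os":82,"rgl":48}
Size at the root: 6

Answer: 6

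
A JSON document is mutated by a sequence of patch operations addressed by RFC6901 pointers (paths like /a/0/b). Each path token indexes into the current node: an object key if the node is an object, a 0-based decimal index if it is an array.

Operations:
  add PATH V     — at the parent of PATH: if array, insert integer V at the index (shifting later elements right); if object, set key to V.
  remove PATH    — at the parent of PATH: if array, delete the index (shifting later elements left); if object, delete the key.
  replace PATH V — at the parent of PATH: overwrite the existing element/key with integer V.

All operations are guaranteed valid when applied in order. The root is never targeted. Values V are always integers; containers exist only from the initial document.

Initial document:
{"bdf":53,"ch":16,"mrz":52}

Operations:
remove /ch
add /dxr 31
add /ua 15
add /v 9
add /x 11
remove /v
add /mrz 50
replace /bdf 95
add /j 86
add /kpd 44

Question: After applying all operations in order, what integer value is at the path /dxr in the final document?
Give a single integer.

Answer: 31

Derivation:
After op 1 (remove /ch): {"bdf":53,"mrz":52}
After op 2 (add /dxr 31): {"bdf":53,"dxr":31,"mrz":52}
After op 3 (add /ua 15): {"bdf":53,"dxr":31,"mrz":52,"ua":15}
After op 4 (add /v 9): {"bdf":53,"dxr":31,"mrz":52,"ua":15,"v":9}
After op 5 (add /x 11): {"bdf":53,"dxr":31,"mrz":52,"ua":15,"v":9,"x":11}
After op 6 (remove /v): {"bdf":53,"dxr":31,"mrz":52,"ua":15,"x":11}
After op 7 (add /mrz 50): {"bdf":53,"dxr":31,"mrz":50,"ua":15,"x":11}
After op 8 (replace /bdf 95): {"bdf":95,"dxr":31,"mrz":50,"ua":15,"x":11}
After op 9 (add /j 86): {"bdf":95,"dxr":31,"j":86,"mrz":50,"ua":15,"x":11}
After op 10 (add /kpd 44): {"bdf":95,"dxr":31,"j":86,"kpd":44,"mrz":50,"ua":15,"x":11}
Value at /dxr: 31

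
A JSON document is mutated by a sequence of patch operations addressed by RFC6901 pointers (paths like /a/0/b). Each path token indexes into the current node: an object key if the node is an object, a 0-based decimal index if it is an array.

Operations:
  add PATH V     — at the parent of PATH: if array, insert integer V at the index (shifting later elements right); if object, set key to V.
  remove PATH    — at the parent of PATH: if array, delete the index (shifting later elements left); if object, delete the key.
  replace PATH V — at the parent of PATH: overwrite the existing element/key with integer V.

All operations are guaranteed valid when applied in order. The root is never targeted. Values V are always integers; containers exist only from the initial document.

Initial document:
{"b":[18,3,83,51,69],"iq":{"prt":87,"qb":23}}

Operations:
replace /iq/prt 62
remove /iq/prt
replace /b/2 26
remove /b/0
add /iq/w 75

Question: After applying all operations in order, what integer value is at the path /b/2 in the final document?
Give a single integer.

After op 1 (replace /iq/prt 62): {"b":[18,3,83,51,69],"iq":{"prt":62,"qb":23}}
After op 2 (remove /iq/prt): {"b":[18,3,83,51,69],"iq":{"qb":23}}
After op 3 (replace /b/2 26): {"b":[18,3,26,51,69],"iq":{"qb":23}}
After op 4 (remove /b/0): {"b":[3,26,51,69],"iq":{"qb":23}}
After op 5 (add /iq/w 75): {"b":[3,26,51,69],"iq":{"qb":23,"w":75}}
Value at /b/2: 51

Answer: 51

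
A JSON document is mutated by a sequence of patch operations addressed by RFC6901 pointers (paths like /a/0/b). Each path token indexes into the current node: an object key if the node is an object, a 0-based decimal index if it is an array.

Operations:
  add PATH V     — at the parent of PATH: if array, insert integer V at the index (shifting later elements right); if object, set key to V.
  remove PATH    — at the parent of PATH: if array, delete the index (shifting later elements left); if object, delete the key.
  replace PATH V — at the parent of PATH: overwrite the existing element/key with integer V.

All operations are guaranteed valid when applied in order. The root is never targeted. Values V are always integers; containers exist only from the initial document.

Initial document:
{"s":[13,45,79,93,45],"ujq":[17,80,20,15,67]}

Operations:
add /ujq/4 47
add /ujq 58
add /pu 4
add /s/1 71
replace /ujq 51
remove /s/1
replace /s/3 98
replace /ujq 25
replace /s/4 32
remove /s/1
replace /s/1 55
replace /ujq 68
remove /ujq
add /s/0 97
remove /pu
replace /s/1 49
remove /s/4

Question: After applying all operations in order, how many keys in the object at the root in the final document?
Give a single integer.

Answer: 1

Derivation:
After op 1 (add /ujq/4 47): {"s":[13,45,79,93,45],"ujq":[17,80,20,15,47,67]}
After op 2 (add /ujq 58): {"s":[13,45,79,93,45],"ujq":58}
After op 3 (add /pu 4): {"pu":4,"s":[13,45,79,93,45],"ujq":58}
After op 4 (add /s/1 71): {"pu":4,"s":[13,71,45,79,93,45],"ujq":58}
After op 5 (replace /ujq 51): {"pu":4,"s":[13,71,45,79,93,45],"ujq":51}
After op 6 (remove /s/1): {"pu":4,"s":[13,45,79,93,45],"ujq":51}
After op 7 (replace /s/3 98): {"pu":4,"s":[13,45,79,98,45],"ujq":51}
After op 8 (replace /ujq 25): {"pu":4,"s":[13,45,79,98,45],"ujq":25}
After op 9 (replace /s/4 32): {"pu":4,"s":[13,45,79,98,32],"ujq":25}
After op 10 (remove /s/1): {"pu":4,"s":[13,79,98,32],"ujq":25}
After op 11 (replace /s/1 55): {"pu":4,"s":[13,55,98,32],"ujq":25}
After op 12 (replace /ujq 68): {"pu":4,"s":[13,55,98,32],"ujq":68}
After op 13 (remove /ujq): {"pu":4,"s":[13,55,98,32]}
After op 14 (add /s/0 97): {"pu":4,"s":[97,13,55,98,32]}
After op 15 (remove /pu): {"s":[97,13,55,98,32]}
After op 16 (replace /s/1 49): {"s":[97,49,55,98,32]}
After op 17 (remove /s/4): {"s":[97,49,55,98]}
Size at the root: 1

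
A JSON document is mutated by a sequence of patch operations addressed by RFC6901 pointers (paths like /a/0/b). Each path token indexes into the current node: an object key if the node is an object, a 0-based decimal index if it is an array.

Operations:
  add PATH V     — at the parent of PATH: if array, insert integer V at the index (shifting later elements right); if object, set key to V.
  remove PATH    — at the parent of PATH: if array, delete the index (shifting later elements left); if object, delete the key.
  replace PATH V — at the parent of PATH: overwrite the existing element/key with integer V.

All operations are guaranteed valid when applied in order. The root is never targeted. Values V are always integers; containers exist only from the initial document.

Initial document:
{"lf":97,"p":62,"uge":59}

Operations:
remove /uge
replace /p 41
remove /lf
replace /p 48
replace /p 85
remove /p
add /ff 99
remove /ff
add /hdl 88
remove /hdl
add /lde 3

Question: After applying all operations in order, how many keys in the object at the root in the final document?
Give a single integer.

After op 1 (remove /uge): {"lf":97,"p":62}
After op 2 (replace /p 41): {"lf":97,"p":41}
After op 3 (remove /lf): {"p":41}
After op 4 (replace /p 48): {"p":48}
After op 5 (replace /p 85): {"p":85}
After op 6 (remove /p): {}
After op 7 (add /ff 99): {"ff":99}
After op 8 (remove /ff): {}
After op 9 (add /hdl 88): {"hdl":88}
After op 10 (remove /hdl): {}
After op 11 (add /lde 3): {"lde":3}
Size at the root: 1

Answer: 1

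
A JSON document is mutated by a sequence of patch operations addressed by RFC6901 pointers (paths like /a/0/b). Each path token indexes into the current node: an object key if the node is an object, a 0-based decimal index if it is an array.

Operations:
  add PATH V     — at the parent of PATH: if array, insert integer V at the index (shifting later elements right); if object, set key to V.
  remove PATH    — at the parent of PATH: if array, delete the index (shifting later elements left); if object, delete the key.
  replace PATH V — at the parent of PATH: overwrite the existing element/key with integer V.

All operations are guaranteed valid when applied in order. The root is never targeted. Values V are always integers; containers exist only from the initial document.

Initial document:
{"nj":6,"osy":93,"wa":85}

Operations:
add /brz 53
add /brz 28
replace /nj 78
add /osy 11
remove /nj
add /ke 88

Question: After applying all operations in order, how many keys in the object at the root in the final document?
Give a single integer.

After op 1 (add /brz 53): {"brz":53,"nj":6,"osy":93,"wa":85}
After op 2 (add /brz 28): {"brz":28,"nj":6,"osy":93,"wa":85}
After op 3 (replace /nj 78): {"brz":28,"nj":78,"osy":93,"wa":85}
After op 4 (add /osy 11): {"brz":28,"nj":78,"osy":11,"wa":85}
After op 5 (remove /nj): {"brz":28,"osy":11,"wa":85}
After op 6 (add /ke 88): {"brz":28,"ke":88,"osy":11,"wa":85}
Size at the root: 4

Answer: 4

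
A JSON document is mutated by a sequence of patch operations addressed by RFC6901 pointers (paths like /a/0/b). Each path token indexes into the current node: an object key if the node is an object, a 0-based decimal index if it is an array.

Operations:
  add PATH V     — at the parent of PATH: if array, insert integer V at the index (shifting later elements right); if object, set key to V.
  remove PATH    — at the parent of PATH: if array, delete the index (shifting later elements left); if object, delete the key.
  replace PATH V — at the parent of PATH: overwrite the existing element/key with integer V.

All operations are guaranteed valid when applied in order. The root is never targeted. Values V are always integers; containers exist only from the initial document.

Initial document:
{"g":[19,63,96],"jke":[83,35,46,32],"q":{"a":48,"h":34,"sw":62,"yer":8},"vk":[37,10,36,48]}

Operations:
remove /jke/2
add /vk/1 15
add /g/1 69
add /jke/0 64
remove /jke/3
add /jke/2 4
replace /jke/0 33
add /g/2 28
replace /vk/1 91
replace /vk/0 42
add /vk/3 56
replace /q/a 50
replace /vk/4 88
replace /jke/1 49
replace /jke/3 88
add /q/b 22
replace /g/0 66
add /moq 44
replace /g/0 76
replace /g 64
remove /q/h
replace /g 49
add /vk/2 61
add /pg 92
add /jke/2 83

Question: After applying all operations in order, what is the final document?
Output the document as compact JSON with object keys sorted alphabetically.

After op 1 (remove /jke/2): {"g":[19,63,96],"jke":[83,35,32],"q":{"a":48,"h":34,"sw":62,"yer":8},"vk":[37,10,36,48]}
After op 2 (add /vk/1 15): {"g":[19,63,96],"jke":[83,35,32],"q":{"a":48,"h":34,"sw":62,"yer":8},"vk":[37,15,10,36,48]}
After op 3 (add /g/1 69): {"g":[19,69,63,96],"jke":[83,35,32],"q":{"a":48,"h":34,"sw":62,"yer":8},"vk":[37,15,10,36,48]}
After op 4 (add /jke/0 64): {"g":[19,69,63,96],"jke":[64,83,35,32],"q":{"a":48,"h":34,"sw":62,"yer":8},"vk":[37,15,10,36,48]}
After op 5 (remove /jke/3): {"g":[19,69,63,96],"jke":[64,83,35],"q":{"a":48,"h":34,"sw":62,"yer":8},"vk":[37,15,10,36,48]}
After op 6 (add /jke/2 4): {"g":[19,69,63,96],"jke":[64,83,4,35],"q":{"a":48,"h":34,"sw":62,"yer":8},"vk":[37,15,10,36,48]}
After op 7 (replace /jke/0 33): {"g":[19,69,63,96],"jke":[33,83,4,35],"q":{"a":48,"h":34,"sw":62,"yer":8},"vk":[37,15,10,36,48]}
After op 8 (add /g/2 28): {"g":[19,69,28,63,96],"jke":[33,83,4,35],"q":{"a":48,"h":34,"sw":62,"yer":8},"vk":[37,15,10,36,48]}
After op 9 (replace /vk/1 91): {"g":[19,69,28,63,96],"jke":[33,83,4,35],"q":{"a":48,"h":34,"sw":62,"yer":8},"vk":[37,91,10,36,48]}
After op 10 (replace /vk/0 42): {"g":[19,69,28,63,96],"jke":[33,83,4,35],"q":{"a":48,"h":34,"sw":62,"yer":8},"vk":[42,91,10,36,48]}
After op 11 (add /vk/3 56): {"g":[19,69,28,63,96],"jke":[33,83,4,35],"q":{"a":48,"h":34,"sw":62,"yer":8},"vk":[42,91,10,56,36,48]}
After op 12 (replace /q/a 50): {"g":[19,69,28,63,96],"jke":[33,83,4,35],"q":{"a":50,"h":34,"sw":62,"yer":8},"vk":[42,91,10,56,36,48]}
After op 13 (replace /vk/4 88): {"g":[19,69,28,63,96],"jke":[33,83,4,35],"q":{"a":50,"h":34,"sw":62,"yer":8},"vk":[42,91,10,56,88,48]}
After op 14 (replace /jke/1 49): {"g":[19,69,28,63,96],"jke":[33,49,4,35],"q":{"a":50,"h":34,"sw":62,"yer":8},"vk":[42,91,10,56,88,48]}
After op 15 (replace /jke/3 88): {"g":[19,69,28,63,96],"jke":[33,49,4,88],"q":{"a":50,"h":34,"sw":62,"yer":8},"vk":[42,91,10,56,88,48]}
After op 16 (add /q/b 22): {"g":[19,69,28,63,96],"jke":[33,49,4,88],"q":{"a":50,"b":22,"h":34,"sw":62,"yer":8},"vk":[42,91,10,56,88,48]}
After op 17 (replace /g/0 66): {"g":[66,69,28,63,96],"jke":[33,49,4,88],"q":{"a":50,"b":22,"h":34,"sw":62,"yer":8},"vk":[42,91,10,56,88,48]}
After op 18 (add /moq 44): {"g":[66,69,28,63,96],"jke":[33,49,4,88],"moq":44,"q":{"a":50,"b":22,"h":34,"sw":62,"yer":8},"vk":[42,91,10,56,88,48]}
After op 19 (replace /g/0 76): {"g":[76,69,28,63,96],"jke":[33,49,4,88],"moq":44,"q":{"a":50,"b":22,"h":34,"sw":62,"yer":8},"vk":[42,91,10,56,88,48]}
After op 20 (replace /g 64): {"g":64,"jke":[33,49,4,88],"moq":44,"q":{"a":50,"b":22,"h":34,"sw":62,"yer":8},"vk":[42,91,10,56,88,48]}
After op 21 (remove /q/h): {"g":64,"jke":[33,49,4,88],"moq":44,"q":{"a":50,"b":22,"sw":62,"yer":8},"vk":[42,91,10,56,88,48]}
After op 22 (replace /g 49): {"g":49,"jke":[33,49,4,88],"moq":44,"q":{"a":50,"b":22,"sw":62,"yer":8},"vk":[42,91,10,56,88,48]}
After op 23 (add /vk/2 61): {"g":49,"jke":[33,49,4,88],"moq":44,"q":{"a":50,"b":22,"sw":62,"yer":8},"vk":[42,91,61,10,56,88,48]}
After op 24 (add /pg 92): {"g":49,"jke":[33,49,4,88],"moq":44,"pg":92,"q":{"a":50,"b":22,"sw":62,"yer":8},"vk":[42,91,61,10,56,88,48]}
After op 25 (add /jke/2 83): {"g":49,"jke":[33,49,83,4,88],"moq":44,"pg":92,"q":{"a":50,"b":22,"sw":62,"yer":8},"vk":[42,91,61,10,56,88,48]}

Answer: {"g":49,"jke":[33,49,83,4,88],"moq":44,"pg":92,"q":{"a":50,"b":22,"sw":62,"yer":8},"vk":[42,91,61,10,56,88,48]}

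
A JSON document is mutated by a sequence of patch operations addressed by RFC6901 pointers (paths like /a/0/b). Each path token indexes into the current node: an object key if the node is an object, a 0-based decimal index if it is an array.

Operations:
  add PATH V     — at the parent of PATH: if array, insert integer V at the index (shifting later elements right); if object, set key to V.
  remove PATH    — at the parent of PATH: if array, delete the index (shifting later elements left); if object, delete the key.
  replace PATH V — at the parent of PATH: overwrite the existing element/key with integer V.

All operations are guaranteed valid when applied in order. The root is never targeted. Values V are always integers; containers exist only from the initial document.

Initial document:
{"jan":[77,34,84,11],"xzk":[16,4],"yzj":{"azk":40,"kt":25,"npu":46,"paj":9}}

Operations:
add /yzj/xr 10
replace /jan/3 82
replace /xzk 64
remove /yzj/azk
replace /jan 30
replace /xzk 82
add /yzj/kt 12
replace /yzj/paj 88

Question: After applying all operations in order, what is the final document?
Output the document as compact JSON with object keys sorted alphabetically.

After op 1 (add /yzj/xr 10): {"jan":[77,34,84,11],"xzk":[16,4],"yzj":{"azk":40,"kt":25,"npu":46,"paj":9,"xr":10}}
After op 2 (replace /jan/3 82): {"jan":[77,34,84,82],"xzk":[16,4],"yzj":{"azk":40,"kt":25,"npu":46,"paj":9,"xr":10}}
After op 3 (replace /xzk 64): {"jan":[77,34,84,82],"xzk":64,"yzj":{"azk":40,"kt":25,"npu":46,"paj":9,"xr":10}}
After op 4 (remove /yzj/azk): {"jan":[77,34,84,82],"xzk":64,"yzj":{"kt":25,"npu":46,"paj":9,"xr":10}}
After op 5 (replace /jan 30): {"jan":30,"xzk":64,"yzj":{"kt":25,"npu":46,"paj":9,"xr":10}}
After op 6 (replace /xzk 82): {"jan":30,"xzk":82,"yzj":{"kt":25,"npu":46,"paj":9,"xr":10}}
After op 7 (add /yzj/kt 12): {"jan":30,"xzk":82,"yzj":{"kt":12,"npu":46,"paj":9,"xr":10}}
After op 8 (replace /yzj/paj 88): {"jan":30,"xzk":82,"yzj":{"kt":12,"npu":46,"paj":88,"xr":10}}

Answer: {"jan":30,"xzk":82,"yzj":{"kt":12,"npu":46,"paj":88,"xr":10}}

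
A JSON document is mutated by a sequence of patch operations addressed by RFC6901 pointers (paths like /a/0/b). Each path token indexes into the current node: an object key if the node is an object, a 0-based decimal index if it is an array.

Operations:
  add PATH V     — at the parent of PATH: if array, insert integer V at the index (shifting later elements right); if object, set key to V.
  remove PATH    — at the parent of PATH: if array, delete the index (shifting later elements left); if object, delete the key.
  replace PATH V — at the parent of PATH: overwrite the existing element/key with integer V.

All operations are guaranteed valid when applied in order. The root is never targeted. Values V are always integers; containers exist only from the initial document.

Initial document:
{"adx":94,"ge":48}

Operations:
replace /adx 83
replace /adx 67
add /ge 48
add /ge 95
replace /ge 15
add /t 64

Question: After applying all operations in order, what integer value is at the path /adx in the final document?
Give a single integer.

After op 1 (replace /adx 83): {"adx":83,"ge":48}
After op 2 (replace /adx 67): {"adx":67,"ge":48}
After op 3 (add /ge 48): {"adx":67,"ge":48}
After op 4 (add /ge 95): {"adx":67,"ge":95}
After op 5 (replace /ge 15): {"adx":67,"ge":15}
After op 6 (add /t 64): {"adx":67,"ge":15,"t":64}
Value at /adx: 67

Answer: 67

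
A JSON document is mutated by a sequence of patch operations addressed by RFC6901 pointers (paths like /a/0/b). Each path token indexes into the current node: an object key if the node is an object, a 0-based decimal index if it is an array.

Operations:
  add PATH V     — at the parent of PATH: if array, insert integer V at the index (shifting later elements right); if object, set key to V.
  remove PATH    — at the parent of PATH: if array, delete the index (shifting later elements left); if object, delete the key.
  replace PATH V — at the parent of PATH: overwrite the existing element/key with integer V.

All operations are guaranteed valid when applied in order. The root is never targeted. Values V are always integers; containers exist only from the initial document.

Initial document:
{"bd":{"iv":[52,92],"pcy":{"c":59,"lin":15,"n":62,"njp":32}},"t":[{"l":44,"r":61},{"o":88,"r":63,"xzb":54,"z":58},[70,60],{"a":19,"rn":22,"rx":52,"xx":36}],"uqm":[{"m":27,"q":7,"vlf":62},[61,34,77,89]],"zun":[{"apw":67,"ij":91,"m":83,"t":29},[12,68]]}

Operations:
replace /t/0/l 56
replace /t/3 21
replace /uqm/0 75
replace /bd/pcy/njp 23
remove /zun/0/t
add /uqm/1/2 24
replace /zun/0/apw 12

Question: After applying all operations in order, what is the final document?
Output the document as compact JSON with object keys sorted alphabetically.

Answer: {"bd":{"iv":[52,92],"pcy":{"c":59,"lin":15,"n":62,"njp":23}},"t":[{"l":56,"r":61},{"o":88,"r":63,"xzb":54,"z":58},[70,60],21],"uqm":[75,[61,34,24,77,89]],"zun":[{"apw":12,"ij":91,"m":83},[12,68]]}

Derivation:
After op 1 (replace /t/0/l 56): {"bd":{"iv":[52,92],"pcy":{"c":59,"lin":15,"n":62,"njp":32}},"t":[{"l":56,"r":61},{"o":88,"r":63,"xzb":54,"z":58},[70,60],{"a":19,"rn":22,"rx":52,"xx":36}],"uqm":[{"m":27,"q":7,"vlf":62},[61,34,77,89]],"zun":[{"apw":67,"ij":91,"m":83,"t":29},[12,68]]}
After op 2 (replace /t/3 21): {"bd":{"iv":[52,92],"pcy":{"c":59,"lin":15,"n":62,"njp":32}},"t":[{"l":56,"r":61},{"o":88,"r":63,"xzb":54,"z":58},[70,60],21],"uqm":[{"m":27,"q":7,"vlf":62},[61,34,77,89]],"zun":[{"apw":67,"ij":91,"m":83,"t":29},[12,68]]}
After op 3 (replace /uqm/0 75): {"bd":{"iv":[52,92],"pcy":{"c":59,"lin":15,"n":62,"njp":32}},"t":[{"l":56,"r":61},{"o":88,"r":63,"xzb":54,"z":58},[70,60],21],"uqm":[75,[61,34,77,89]],"zun":[{"apw":67,"ij":91,"m":83,"t":29},[12,68]]}
After op 4 (replace /bd/pcy/njp 23): {"bd":{"iv":[52,92],"pcy":{"c":59,"lin":15,"n":62,"njp":23}},"t":[{"l":56,"r":61},{"o":88,"r":63,"xzb":54,"z":58},[70,60],21],"uqm":[75,[61,34,77,89]],"zun":[{"apw":67,"ij":91,"m":83,"t":29},[12,68]]}
After op 5 (remove /zun/0/t): {"bd":{"iv":[52,92],"pcy":{"c":59,"lin":15,"n":62,"njp":23}},"t":[{"l":56,"r":61},{"o":88,"r":63,"xzb":54,"z":58},[70,60],21],"uqm":[75,[61,34,77,89]],"zun":[{"apw":67,"ij":91,"m":83},[12,68]]}
After op 6 (add /uqm/1/2 24): {"bd":{"iv":[52,92],"pcy":{"c":59,"lin":15,"n":62,"njp":23}},"t":[{"l":56,"r":61},{"o":88,"r":63,"xzb":54,"z":58},[70,60],21],"uqm":[75,[61,34,24,77,89]],"zun":[{"apw":67,"ij":91,"m":83},[12,68]]}
After op 7 (replace /zun/0/apw 12): {"bd":{"iv":[52,92],"pcy":{"c":59,"lin":15,"n":62,"njp":23}},"t":[{"l":56,"r":61},{"o":88,"r":63,"xzb":54,"z":58},[70,60],21],"uqm":[75,[61,34,24,77,89]],"zun":[{"apw":12,"ij":91,"m":83},[12,68]]}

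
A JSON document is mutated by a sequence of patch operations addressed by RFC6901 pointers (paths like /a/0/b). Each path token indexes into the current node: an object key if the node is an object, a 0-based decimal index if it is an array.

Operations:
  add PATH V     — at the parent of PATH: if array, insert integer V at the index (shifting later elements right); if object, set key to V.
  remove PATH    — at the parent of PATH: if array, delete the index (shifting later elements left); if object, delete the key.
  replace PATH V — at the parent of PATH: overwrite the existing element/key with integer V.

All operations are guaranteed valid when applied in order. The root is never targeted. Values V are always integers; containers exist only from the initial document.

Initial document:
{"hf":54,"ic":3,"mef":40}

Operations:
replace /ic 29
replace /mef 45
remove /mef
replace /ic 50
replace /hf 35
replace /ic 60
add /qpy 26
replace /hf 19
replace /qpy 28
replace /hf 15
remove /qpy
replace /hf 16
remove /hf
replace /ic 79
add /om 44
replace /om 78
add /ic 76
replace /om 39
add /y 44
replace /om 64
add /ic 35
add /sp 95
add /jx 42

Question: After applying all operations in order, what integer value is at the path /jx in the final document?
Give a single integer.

After op 1 (replace /ic 29): {"hf":54,"ic":29,"mef":40}
After op 2 (replace /mef 45): {"hf":54,"ic":29,"mef":45}
After op 3 (remove /mef): {"hf":54,"ic":29}
After op 4 (replace /ic 50): {"hf":54,"ic":50}
After op 5 (replace /hf 35): {"hf":35,"ic":50}
After op 6 (replace /ic 60): {"hf":35,"ic":60}
After op 7 (add /qpy 26): {"hf":35,"ic":60,"qpy":26}
After op 8 (replace /hf 19): {"hf":19,"ic":60,"qpy":26}
After op 9 (replace /qpy 28): {"hf":19,"ic":60,"qpy":28}
After op 10 (replace /hf 15): {"hf":15,"ic":60,"qpy":28}
After op 11 (remove /qpy): {"hf":15,"ic":60}
After op 12 (replace /hf 16): {"hf":16,"ic":60}
After op 13 (remove /hf): {"ic":60}
After op 14 (replace /ic 79): {"ic":79}
After op 15 (add /om 44): {"ic":79,"om":44}
After op 16 (replace /om 78): {"ic":79,"om":78}
After op 17 (add /ic 76): {"ic":76,"om":78}
After op 18 (replace /om 39): {"ic":76,"om":39}
After op 19 (add /y 44): {"ic":76,"om":39,"y":44}
After op 20 (replace /om 64): {"ic":76,"om":64,"y":44}
After op 21 (add /ic 35): {"ic":35,"om":64,"y":44}
After op 22 (add /sp 95): {"ic":35,"om":64,"sp":95,"y":44}
After op 23 (add /jx 42): {"ic":35,"jx":42,"om":64,"sp":95,"y":44}
Value at /jx: 42

Answer: 42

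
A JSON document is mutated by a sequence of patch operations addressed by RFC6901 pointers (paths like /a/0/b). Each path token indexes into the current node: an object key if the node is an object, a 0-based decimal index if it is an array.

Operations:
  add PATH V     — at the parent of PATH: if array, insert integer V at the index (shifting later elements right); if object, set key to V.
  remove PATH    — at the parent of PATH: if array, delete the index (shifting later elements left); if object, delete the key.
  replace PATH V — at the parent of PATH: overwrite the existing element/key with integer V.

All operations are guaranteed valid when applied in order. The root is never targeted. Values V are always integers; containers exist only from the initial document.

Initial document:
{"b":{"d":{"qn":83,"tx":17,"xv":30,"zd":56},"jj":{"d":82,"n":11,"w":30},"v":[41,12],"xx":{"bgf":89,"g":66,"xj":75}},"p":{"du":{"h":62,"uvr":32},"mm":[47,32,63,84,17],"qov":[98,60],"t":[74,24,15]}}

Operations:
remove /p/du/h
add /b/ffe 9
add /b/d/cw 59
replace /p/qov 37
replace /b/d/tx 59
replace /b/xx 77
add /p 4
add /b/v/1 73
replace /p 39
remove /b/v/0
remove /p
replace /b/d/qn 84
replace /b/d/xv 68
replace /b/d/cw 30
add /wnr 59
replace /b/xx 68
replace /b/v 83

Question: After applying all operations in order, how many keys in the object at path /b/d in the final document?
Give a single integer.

Answer: 5

Derivation:
After op 1 (remove /p/du/h): {"b":{"d":{"qn":83,"tx":17,"xv":30,"zd":56},"jj":{"d":82,"n":11,"w":30},"v":[41,12],"xx":{"bgf":89,"g":66,"xj":75}},"p":{"du":{"uvr":32},"mm":[47,32,63,84,17],"qov":[98,60],"t":[74,24,15]}}
After op 2 (add /b/ffe 9): {"b":{"d":{"qn":83,"tx":17,"xv":30,"zd":56},"ffe":9,"jj":{"d":82,"n":11,"w":30},"v":[41,12],"xx":{"bgf":89,"g":66,"xj":75}},"p":{"du":{"uvr":32},"mm":[47,32,63,84,17],"qov":[98,60],"t":[74,24,15]}}
After op 3 (add /b/d/cw 59): {"b":{"d":{"cw":59,"qn":83,"tx":17,"xv":30,"zd":56},"ffe":9,"jj":{"d":82,"n":11,"w":30},"v":[41,12],"xx":{"bgf":89,"g":66,"xj":75}},"p":{"du":{"uvr":32},"mm":[47,32,63,84,17],"qov":[98,60],"t":[74,24,15]}}
After op 4 (replace /p/qov 37): {"b":{"d":{"cw":59,"qn":83,"tx":17,"xv":30,"zd":56},"ffe":9,"jj":{"d":82,"n":11,"w":30},"v":[41,12],"xx":{"bgf":89,"g":66,"xj":75}},"p":{"du":{"uvr":32},"mm":[47,32,63,84,17],"qov":37,"t":[74,24,15]}}
After op 5 (replace /b/d/tx 59): {"b":{"d":{"cw":59,"qn":83,"tx":59,"xv":30,"zd":56},"ffe":9,"jj":{"d":82,"n":11,"w":30},"v":[41,12],"xx":{"bgf":89,"g":66,"xj":75}},"p":{"du":{"uvr":32},"mm":[47,32,63,84,17],"qov":37,"t":[74,24,15]}}
After op 6 (replace /b/xx 77): {"b":{"d":{"cw":59,"qn":83,"tx":59,"xv":30,"zd":56},"ffe":9,"jj":{"d":82,"n":11,"w":30},"v":[41,12],"xx":77},"p":{"du":{"uvr":32},"mm":[47,32,63,84,17],"qov":37,"t":[74,24,15]}}
After op 7 (add /p 4): {"b":{"d":{"cw":59,"qn":83,"tx":59,"xv":30,"zd":56},"ffe":9,"jj":{"d":82,"n":11,"w":30},"v":[41,12],"xx":77},"p":4}
After op 8 (add /b/v/1 73): {"b":{"d":{"cw":59,"qn":83,"tx":59,"xv":30,"zd":56},"ffe":9,"jj":{"d":82,"n":11,"w":30},"v":[41,73,12],"xx":77},"p":4}
After op 9 (replace /p 39): {"b":{"d":{"cw":59,"qn":83,"tx":59,"xv":30,"zd":56},"ffe":9,"jj":{"d":82,"n":11,"w":30},"v":[41,73,12],"xx":77},"p":39}
After op 10 (remove /b/v/0): {"b":{"d":{"cw":59,"qn":83,"tx":59,"xv":30,"zd":56},"ffe":9,"jj":{"d":82,"n":11,"w":30},"v":[73,12],"xx":77},"p":39}
After op 11 (remove /p): {"b":{"d":{"cw":59,"qn":83,"tx":59,"xv":30,"zd":56},"ffe":9,"jj":{"d":82,"n":11,"w":30},"v":[73,12],"xx":77}}
After op 12 (replace /b/d/qn 84): {"b":{"d":{"cw":59,"qn":84,"tx":59,"xv":30,"zd":56},"ffe":9,"jj":{"d":82,"n":11,"w":30},"v":[73,12],"xx":77}}
After op 13 (replace /b/d/xv 68): {"b":{"d":{"cw":59,"qn":84,"tx":59,"xv":68,"zd":56},"ffe":9,"jj":{"d":82,"n":11,"w":30},"v":[73,12],"xx":77}}
After op 14 (replace /b/d/cw 30): {"b":{"d":{"cw":30,"qn":84,"tx":59,"xv":68,"zd":56},"ffe":9,"jj":{"d":82,"n":11,"w":30},"v":[73,12],"xx":77}}
After op 15 (add /wnr 59): {"b":{"d":{"cw":30,"qn":84,"tx":59,"xv":68,"zd":56},"ffe":9,"jj":{"d":82,"n":11,"w":30},"v":[73,12],"xx":77},"wnr":59}
After op 16 (replace /b/xx 68): {"b":{"d":{"cw":30,"qn":84,"tx":59,"xv":68,"zd":56},"ffe":9,"jj":{"d":82,"n":11,"w":30},"v":[73,12],"xx":68},"wnr":59}
After op 17 (replace /b/v 83): {"b":{"d":{"cw":30,"qn":84,"tx":59,"xv":68,"zd":56},"ffe":9,"jj":{"d":82,"n":11,"w":30},"v":83,"xx":68},"wnr":59}
Size at path /b/d: 5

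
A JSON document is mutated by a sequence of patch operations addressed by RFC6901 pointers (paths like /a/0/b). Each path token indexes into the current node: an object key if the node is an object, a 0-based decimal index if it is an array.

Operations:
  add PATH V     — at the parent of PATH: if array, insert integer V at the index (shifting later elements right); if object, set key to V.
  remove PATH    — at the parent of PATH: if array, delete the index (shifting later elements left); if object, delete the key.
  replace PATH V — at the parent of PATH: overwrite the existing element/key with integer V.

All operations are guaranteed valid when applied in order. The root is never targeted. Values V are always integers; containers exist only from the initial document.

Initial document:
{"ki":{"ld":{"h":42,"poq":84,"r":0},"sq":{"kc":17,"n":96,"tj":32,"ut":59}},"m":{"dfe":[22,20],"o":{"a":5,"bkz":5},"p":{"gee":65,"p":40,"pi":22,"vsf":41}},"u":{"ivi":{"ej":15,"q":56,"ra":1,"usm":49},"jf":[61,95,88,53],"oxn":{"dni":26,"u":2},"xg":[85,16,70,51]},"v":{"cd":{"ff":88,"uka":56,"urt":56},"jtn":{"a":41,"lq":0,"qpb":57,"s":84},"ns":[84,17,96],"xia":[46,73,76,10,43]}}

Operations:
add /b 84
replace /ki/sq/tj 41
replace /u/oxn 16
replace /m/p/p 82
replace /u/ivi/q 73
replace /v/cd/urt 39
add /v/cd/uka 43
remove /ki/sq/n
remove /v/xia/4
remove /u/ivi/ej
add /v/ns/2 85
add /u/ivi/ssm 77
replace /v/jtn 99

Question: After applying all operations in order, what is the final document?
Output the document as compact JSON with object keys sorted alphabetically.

Answer: {"b":84,"ki":{"ld":{"h":42,"poq":84,"r":0},"sq":{"kc":17,"tj":41,"ut":59}},"m":{"dfe":[22,20],"o":{"a":5,"bkz":5},"p":{"gee":65,"p":82,"pi":22,"vsf":41}},"u":{"ivi":{"q":73,"ra":1,"ssm":77,"usm":49},"jf":[61,95,88,53],"oxn":16,"xg":[85,16,70,51]},"v":{"cd":{"ff":88,"uka":43,"urt":39},"jtn":99,"ns":[84,17,85,96],"xia":[46,73,76,10]}}

Derivation:
After op 1 (add /b 84): {"b":84,"ki":{"ld":{"h":42,"poq":84,"r":0},"sq":{"kc":17,"n":96,"tj":32,"ut":59}},"m":{"dfe":[22,20],"o":{"a":5,"bkz":5},"p":{"gee":65,"p":40,"pi":22,"vsf":41}},"u":{"ivi":{"ej":15,"q":56,"ra":1,"usm":49},"jf":[61,95,88,53],"oxn":{"dni":26,"u":2},"xg":[85,16,70,51]},"v":{"cd":{"ff":88,"uka":56,"urt":56},"jtn":{"a":41,"lq":0,"qpb":57,"s":84},"ns":[84,17,96],"xia":[46,73,76,10,43]}}
After op 2 (replace /ki/sq/tj 41): {"b":84,"ki":{"ld":{"h":42,"poq":84,"r":0},"sq":{"kc":17,"n":96,"tj":41,"ut":59}},"m":{"dfe":[22,20],"o":{"a":5,"bkz":5},"p":{"gee":65,"p":40,"pi":22,"vsf":41}},"u":{"ivi":{"ej":15,"q":56,"ra":1,"usm":49},"jf":[61,95,88,53],"oxn":{"dni":26,"u":2},"xg":[85,16,70,51]},"v":{"cd":{"ff":88,"uka":56,"urt":56},"jtn":{"a":41,"lq":0,"qpb":57,"s":84},"ns":[84,17,96],"xia":[46,73,76,10,43]}}
After op 3 (replace /u/oxn 16): {"b":84,"ki":{"ld":{"h":42,"poq":84,"r":0},"sq":{"kc":17,"n":96,"tj":41,"ut":59}},"m":{"dfe":[22,20],"o":{"a":5,"bkz":5},"p":{"gee":65,"p":40,"pi":22,"vsf":41}},"u":{"ivi":{"ej":15,"q":56,"ra":1,"usm":49},"jf":[61,95,88,53],"oxn":16,"xg":[85,16,70,51]},"v":{"cd":{"ff":88,"uka":56,"urt":56},"jtn":{"a":41,"lq":0,"qpb":57,"s":84},"ns":[84,17,96],"xia":[46,73,76,10,43]}}
After op 4 (replace /m/p/p 82): {"b":84,"ki":{"ld":{"h":42,"poq":84,"r":0},"sq":{"kc":17,"n":96,"tj":41,"ut":59}},"m":{"dfe":[22,20],"o":{"a":5,"bkz":5},"p":{"gee":65,"p":82,"pi":22,"vsf":41}},"u":{"ivi":{"ej":15,"q":56,"ra":1,"usm":49},"jf":[61,95,88,53],"oxn":16,"xg":[85,16,70,51]},"v":{"cd":{"ff":88,"uka":56,"urt":56},"jtn":{"a":41,"lq":0,"qpb":57,"s":84},"ns":[84,17,96],"xia":[46,73,76,10,43]}}
After op 5 (replace /u/ivi/q 73): {"b":84,"ki":{"ld":{"h":42,"poq":84,"r":0},"sq":{"kc":17,"n":96,"tj":41,"ut":59}},"m":{"dfe":[22,20],"o":{"a":5,"bkz":5},"p":{"gee":65,"p":82,"pi":22,"vsf":41}},"u":{"ivi":{"ej":15,"q":73,"ra":1,"usm":49},"jf":[61,95,88,53],"oxn":16,"xg":[85,16,70,51]},"v":{"cd":{"ff":88,"uka":56,"urt":56},"jtn":{"a":41,"lq":0,"qpb":57,"s":84},"ns":[84,17,96],"xia":[46,73,76,10,43]}}
After op 6 (replace /v/cd/urt 39): {"b":84,"ki":{"ld":{"h":42,"poq":84,"r":0},"sq":{"kc":17,"n":96,"tj":41,"ut":59}},"m":{"dfe":[22,20],"o":{"a":5,"bkz":5},"p":{"gee":65,"p":82,"pi":22,"vsf":41}},"u":{"ivi":{"ej":15,"q":73,"ra":1,"usm":49},"jf":[61,95,88,53],"oxn":16,"xg":[85,16,70,51]},"v":{"cd":{"ff":88,"uka":56,"urt":39},"jtn":{"a":41,"lq":0,"qpb":57,"s":84},"ns":[84,17,96],"xia":[46,73,76,10,43]}}
After op 7 (add /v/cd/uka 43): {"b":84,"ki":{"ld":{"h":42,"poq":84,"r":0},"sq":{"kc":17,"n":96,"tj":41,"ut":59}},"m":{"dfe":[22,20],"o":{"a":5,"bkz":5},"p":{"gee":65,"p":82,"pi":22,"vsf":41}},"u":{"ivi":{"ej":15,"q":73,"ra":1,"usm":49},"jf":[61,95,88,53],"oxn":16,"xg":[85,16,70,51]},"v":{"cd":{"ff":88,"uka":43,"urt":39},"jtn":{"a":41,"lq":0,"qpb":57,"s":84},"ns":[84,17,96],"xia":[46,73,76,10,43]}}
After op 8 (remove /ki/sq/n): {"b":84,"ki":{"ld":{"h":42,"poq":84,"r":0},"sq":{"kc":17,"tj":41,"ut":59}},"m":{"dfe":[22,20],"o":{"a":5,"bkz":5},"p":{"gee":65,"p":82,"pi":22,"vsf":41}},"u":{"ivi":{"ej":15,"q":73,"ra":1,"usm":49},"jf":[61,95,88,53],"oxn":16,"xg":[85,16,70,51]},"v":{"cd":{"ff":88,"uka":43,"urt":39},"jtn":{"a":41,"lq":0,"qpb":57,"s":84},"ns":[84,17,96],"xia":[46,73,76,10,43]}}
After op 9 (remove /v/xia/4): {"b":84,"ki":{"ld":{"h":42,"poq":84,"r":0},"sq":{"kc":17,"tj":41,"ut":59}},"m":{"dfe":[22,20],"o":{"a":5,"bkz":5},"p":{"gee":65,"p":82,"pi":22,"vsf":41}},"u":{"ivi":{"ej":15,"q":73,"ra":1,"usm":49},"jf":[61,95,88,53],"oxn":16,"xg":[85,16,70,51]},"v":{"cd":{"ff":88,"uka":43,"urt":39},"jtn":{"a":41,"lq":0,"qpb":57,"s":84},"ns":[84,17,96],"xia":[46,73,76,10]}}
After op 10 (remove /u/ivi/ej): {"b":84,"ki":{"ld":{"h":42,"poq":84,"r":0},"sq":{"kc":17,"tj":41,"ut":59}},"m":{"dfe":[22,20],"o":{"a":5,"bkz":5},"p":{"gee":65,"p":82,"pi":22,"vsf":41}},"u":{"ivi":{"q":73,"ra":1,"usm":49},"jf":[61,95,88,53],"oxn":16,"xg":[85,16,70,51]},"v":{"cd":{"ff":88,"uka":43,"urt":39},"jtn":{"a":41,"lq":0,"qpb":57,"s":84},"ns":[84,17,96],"xia":[46,73,76,10]}}
After op 11 (add /v/ns/2 85): {"b":84,"ki":{"ld":{"h":42,"poq":84,"r":0},"sq":{"kc":17,"tj":41,"ut":59}},"m":{"dfe":[22,20],"o":{"a":5,"bkz":5},"p":{"gee":65,"p":82,"pi":22,"vsf":41}},"u":{"ivi":{"q":73,"ra":1,"usm":49},"jf":[61,95,88,53],"oxn":16,"xg":[85,16,70,51]},"v":{"cd":{"ff":88,"uka":43,"urt":39},"jtn":{"a":41,"lq":0,"qpb":57,"s":84},"ns":[84,17,85,96],"xia":[46,73,76,10]}}
After op 12 (add /u/ivi/ssm 77): {"b":84,"ki":{"ld":{"h":42,"poq":84,"r":0},"sq":{"kc":17,"tj":41,"ut":59}},"m":{"dfe":[22,20],"o":{"a":5,"bkz":5},"p":{"gee":65,"p":82,"pi":22,"vsf":41}},"u":{"ivi":{"q":73,"ra":1,"ssm":77,"usm":49},"jf":[61,95,88,53],"oxn":16,"xg":[85,16,70,51]},"v":{"cd":{"ff":88,"uka":43,"urt":39},"jtn":{"a":41,"lq":0,"qpb":57,"s":84},"ns":[84,17,85,96],"xia":[46,73,76,10]}}
After op 13 (replace /v/jtn 99): {"b":84,"ki":{"ld":{"h":42,"poq":84,"r":0},"sq":{"kc":17,"tj":41,"ut":59}},"m":{"dfe":[22,20],"o":{"a":5,"bkz":5},"p":{"gee":65,"p":82,"pi":22,"vsf":41}},"u":{"ivi":{"q":73,"ra":1,"ssm":77,"usm":49},"jf":[61,95,88,53],"oxn":16,"xg":[85,16,70,51]},"v":{"cd":{"ff":88,"uka":43,"urt":39},"jtn":99,"ns":[84,17,85,96],"xia":[46,73,76,10]}}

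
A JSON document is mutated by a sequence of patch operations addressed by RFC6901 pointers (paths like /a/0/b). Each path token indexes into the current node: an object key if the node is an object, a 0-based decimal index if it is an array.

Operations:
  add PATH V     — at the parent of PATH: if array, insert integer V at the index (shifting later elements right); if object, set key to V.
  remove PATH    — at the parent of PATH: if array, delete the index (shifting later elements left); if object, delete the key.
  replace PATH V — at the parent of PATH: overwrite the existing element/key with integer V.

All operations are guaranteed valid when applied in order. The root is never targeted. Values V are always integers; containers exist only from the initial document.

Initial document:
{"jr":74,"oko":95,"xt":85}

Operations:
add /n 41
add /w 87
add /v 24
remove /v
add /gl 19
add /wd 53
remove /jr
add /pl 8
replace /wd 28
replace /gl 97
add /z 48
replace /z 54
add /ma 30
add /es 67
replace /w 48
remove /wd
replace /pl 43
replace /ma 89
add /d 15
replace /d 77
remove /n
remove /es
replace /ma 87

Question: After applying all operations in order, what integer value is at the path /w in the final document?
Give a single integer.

Answer: 48

Derivation:
After op 1 (add /n 41): {"jr":74,"n":41,"oko":95,"xt":85}
After op 2 (add /w 87): {"jr":74,"n":41,"oko":95,"w":87,"xt":85}
After op 3 (add /v 24): {"jr":74,"n":41,"oko":95,"v":24,"w":87,"xt":85}
After op 4 (remove /v): {"jr":74,"n":41,"oko":95,"w":87,"xt":85}
After op 5 (add /gl 19): {"gl":19,"jr":74,"n":41,"oko":95,"w":87,"xt":85}
After op 6 (add /wd 53): {"gl":19,"jr":74,"n":41,"oko":95,"w":87,"wd":53,"xt":85}
After op 7 (remove /jr): {"gl":19,"n":41,"oko":95,"w":87,"wd":53,"xt":85}
After op 8 (add /pl 8): {"gl":19,"n":41,"oko":95,"pl":8,"w":87,"wd":53,"xt":85}
After op 9 (replace /wd 28): {"gl":19,"n":41,"oko":95,"pl":8,"w":87,"wd":28,"xt":85}
After op 10 (replace /gl 97): {"gl":97,"n":41,"oko":95,"pl":8,"w":87,"wd":28,"xt":85}
After op 11 (add /z 48): {"gl":97,"n":41,"oko":95,"pl":8,"w":87,"wd":28,"xt":85,"z":48}
After op 12 (replace /z 54): {"gl":97,"n":41,"oko":95,"pl":8,"w":87,"wd":28,"xt":85,"z":54}
After op 13 (add /ma 30): {"gl":97,"ma":30,"n":41,"oko":95,"pl":8,"w":87,"wd":28,"xt":85,"z":54}
After op 14 (add /es 67): {"es":67,"gl":97,"ma":30,"n":41,"oko":95,"pl":8,"w":87,"wd":28,"xt":85,"z":54}
After op 15 (replace /w 48): {"es":67,"gl":97,"ma":30,"n":41,"oko":95,"pl":8,"w":48,"wd":28,"xt":85,"z":54}
After op 16 (remove /wd): {"es":67,"gl":97,"ma":30,"n":41,"oko":95,"pl":8,"w":48,"xt":85,"z":54}
After op 17 (replace /pl 43): {"es":67,"gl":97,"ma":30,"n":41,"oko":95,"pl":43,"w":48,"xt":85,"z":54}
After op 18 (replace /ma 89): {"es":67,"gl":97,"ma":89,"n":41,"oko":95,"pl":43,"w":48,"xt":85,"z":54}
After op 19 (add /d 15): {"d":15,"es":67,"gl":97,"ma":89,"n":41,"oko":95,"pl":43,"w":48,"xt":85,"z":54}
After op 20 (replace /d 77): {"d":77,"es":67,"gl":97,"ma":89,"n":41,"oko":95,"pl":43,"w":48,"xt":85,"z":54}
After op 21 (remove /n): {"d":77,"es":67,"gl":97,"ma":89,"oko":95,"pl":43,"w":48,"xt":85,"z":54}
After op 22 (remove /es): {"d":77,"gl":97,"ma":89,"oko":95,"pl":43,"w":48,"xt":85,"z":54}
After op 23 (replace /ma 87): {"d":77,"gl":97,"ma":87,"oko":95,"pl":43,"w":48,"xt":85,"z":54}
Value at /w: 48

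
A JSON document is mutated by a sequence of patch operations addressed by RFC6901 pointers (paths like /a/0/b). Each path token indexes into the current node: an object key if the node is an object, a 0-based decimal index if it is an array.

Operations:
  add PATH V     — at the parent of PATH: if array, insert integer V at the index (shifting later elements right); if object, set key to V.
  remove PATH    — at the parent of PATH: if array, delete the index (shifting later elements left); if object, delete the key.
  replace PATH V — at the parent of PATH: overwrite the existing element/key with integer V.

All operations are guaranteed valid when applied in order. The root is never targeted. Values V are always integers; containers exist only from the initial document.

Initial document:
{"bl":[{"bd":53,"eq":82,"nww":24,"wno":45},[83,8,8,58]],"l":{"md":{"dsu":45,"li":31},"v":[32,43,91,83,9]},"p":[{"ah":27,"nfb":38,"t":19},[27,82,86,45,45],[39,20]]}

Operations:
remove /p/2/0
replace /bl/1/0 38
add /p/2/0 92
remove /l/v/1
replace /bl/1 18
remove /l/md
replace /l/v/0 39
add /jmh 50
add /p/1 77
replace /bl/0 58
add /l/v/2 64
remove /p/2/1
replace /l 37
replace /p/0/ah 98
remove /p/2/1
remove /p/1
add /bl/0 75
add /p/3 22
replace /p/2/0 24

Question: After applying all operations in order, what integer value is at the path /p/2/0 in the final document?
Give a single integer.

Answer: 24

Derivation:
After op 1 (remove /p/2/0): {"bl":[{"bd":53,"eq":82,"nww":24,"wno":45},[83,8,8,58]],"l":{"md":{"dsu":45,"li":31},"v":[32,43,91,83,9]},"p":[{"ah":27,"nfb":38,"t":19},[27,82,86,45,45],[20]]}
After op 2 (replace /bl/1/0 38): {"bl":[{"bd":53,"eq":82,"nww":24,"wno":45},[38,8,8,58]],"l":{"md":{"dsu":45,"li":31},"v":[32,43,91,83,9]},"p":[{"ah":27,"nfb":38,"t":19},[27,82,86,45,45],[20]]}
After op 3 (add /p/2/0 92): {"bl":[{"bd":53,"eq":82,"nww":24,"wno":45},[38,8,8,58]],"l":{"md":{"dsu":45,"li":31},"v":[32,43,91,83,9]},"p":[{"ah":27,"nfb":38,"t":19},[27,82,86,45,45],[92,20]]}
After op 4 (remove /l/v/1): {"bl":[{"bd":53,"eq":82,"nww":24,"wno":45},[38,8,8,58]],"l":{"md":{"dsu":45,"li":31},"v":[32,91,83,9]},"p":[{"ah":27,"nfb":38,"t":19},[27,82,86,45,45],[92,20]]}
After op 5 (replace /bl/1 18): {"bl":[{"bd":53,"eq":82,"nww":24,"wno":45},18],"l":{"md":{"dsu":45,"li":31},"v":[32,91,83,9]},"p":[{"ah":27,"nfb":38,"t":19},[27,82,86,45,45],[92,20]]}
After op 6 (remove /l/md): {"bl":[{"bd":53,"eq":82,"nww":24,"wno":45},18],"l":{"v":[32,91,83,9]},"p":[{"ah":27,"nfb":38,"t":19},[27,82,86,45,45],[92,20]]}
After op 7 (replace /l/v/0 39): {"bl":[{"bd":53,"eq":82,"nww":24,"wno":45},18],"l":{"v":[39,91,83,9]},"p":[{"ah":27,"nfb":38,"t":19},[27,82,86,45,45],[92,20]]}
After op 8 (add /jmh 50): {"bl":[{"bd":53,"eq":82,"nww":24,"wno":45},18],"jmh":50,"l":{"v":[39,91,83,9]},"p":[{"ah":27,"nfb":38,"t":19},[27,82,86,45,45],[92,20]]}
After op 9 (add /p/1 77): {"bl":[{"bd":53,"eq":82,"nww":24,"wno":45},18],"jmh":50,"l":{"v":[39,91,83,9]},"p":[{"ah":27,"nfb":38,"t":19},77,[27,82,86,45,45],[92,20]]}
After op 10 (replace /bl/0 58): {"bl":[58,18],"jmh":50,"l":{"v":[39,91,83,9]},"p":[{"ah":27,"nfb":38,"t":19},77,[27,82,86,45,45],[92,20]]}
After op 11 (add /l/v/2 64): {"bl":[58,18],"jmh":50,"l":{"v":[39,91,64,83,9]},"p":[{"ah":27,"nfb":38,"t":19},77,[27,82,86,45,45],[92,20]]}
After op 12 (remove /p/2/1): {"bl":[58,18],"jmh":50,"l":{"v":[39,91,64,83,9]},"p":[{"ah":27,"nfb":38,"t":19},77,[27,86,45,45],[92,20]]}
After op 13 (replace /l 37): {"bl":[58,18],"jmh":50,"l":37,"p":[{"ah":27,"nfb":38,"t":19},77,[27,86,45,45],[92,20]]}
After op 14 (replace /p/0/ah 98): {"bl":[58,18],"jmh":50,"l":37,"p":[{"ah":98,"nfb":38,"t":19},77,[27,86,45,45],[92,20]]}
After op 15 (remove /p/2/1): {"bl":[58,18],"jmh":50,"l":37,"p":[{"ah":98,"nfb":38,"t":19},77,[27,45,45],[92,20]]}
After op 16 (remove /p/1): {"bl":[58,18],"jmh":50,"l":37,"p":[{"ah":98,"nfb":38,"t":19},[27,45,45],[92,20]]}
After op 17 (add /bl/0 75): {"bl":[75,58,18],"jmh":50,"l":37,"p":[{"ah":98,"nfb":38,"t":19},[27,45,45],[92,20]]}
After op 18 (add /p/3 22): {"bl":[75,58,18],"jmh":50,"l":37,"p":[{"ah":98,"nfb":38,"t":19},[27,45,45],[92,20],22]}
After op 19 (replace /p/2/0 24): {"bl":[75,58,18],"jmh":50,"l":37,"p":[{"ah":98,"nfb":38,"t":19},[27,45,45],[24,20],22]}
Value at /p/2/0: 24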